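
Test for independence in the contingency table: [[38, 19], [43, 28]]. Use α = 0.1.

χ² = 0.507. df = 1, critical = 2.706. Fail to reject H₀. No evidence of dependence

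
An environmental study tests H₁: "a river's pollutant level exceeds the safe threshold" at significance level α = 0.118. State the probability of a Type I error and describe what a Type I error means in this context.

P(Type I error) = α = 0.118. A Type I error is rejecting H₀ when H₀ is actually true (false positive) — here, concluding that a river's pollutant level exceeds the safe threshold when in fact this is not the case. Consequence: shutting down a compliant factory unnecessarily.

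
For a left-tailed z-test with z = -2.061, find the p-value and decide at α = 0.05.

p = P(Z < -2.061) = Φ(-2.061) ≈ 0.0197. Since p < 0.05, reject H₀ (significant) at α = 0.05.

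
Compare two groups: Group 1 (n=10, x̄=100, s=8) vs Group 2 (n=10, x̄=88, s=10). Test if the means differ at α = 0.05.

Pooled sp = 9.06. t = 2.963, df = 18. Critical t = ±2.101. Reject H₀.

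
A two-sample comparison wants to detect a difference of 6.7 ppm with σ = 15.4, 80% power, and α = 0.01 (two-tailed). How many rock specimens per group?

n per group = 2(z_α/2 + z_β)²σ²/d² = 2×(2.576 + 0.84)²×15.4²/6.7² = 123.3 → n = 124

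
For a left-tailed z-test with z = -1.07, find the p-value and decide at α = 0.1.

p = P(Z < -1.07) = Φ(-1.07) ≈ 0.1423. Since p ≥ 0.1, fail to reject H₀ (not significant) at α = 0.1.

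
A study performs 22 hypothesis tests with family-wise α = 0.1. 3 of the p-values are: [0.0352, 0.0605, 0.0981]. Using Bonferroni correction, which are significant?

Bonferroni α = 0.1/22 = 0.00455. None of the given p-values are significant.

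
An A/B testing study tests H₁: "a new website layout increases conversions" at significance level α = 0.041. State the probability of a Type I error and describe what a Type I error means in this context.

P(Type I error) = α = 0.041. A Type I error is rejecting H₀ when H₀ is actually true (false positive) — here, concluding that a new website layout increases conversions when in fact this is not the case. Consequence: rolling out a layout that doesn't actually help — wasted engineering effort.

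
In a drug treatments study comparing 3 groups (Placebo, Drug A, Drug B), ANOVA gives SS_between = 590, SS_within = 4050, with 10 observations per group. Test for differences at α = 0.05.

df_between = 2, df_within = 27. F = MS_between/MS_within = 295.0/150.0 = 1.967. F_crit ≈ 3.354. Fail to reject H₀.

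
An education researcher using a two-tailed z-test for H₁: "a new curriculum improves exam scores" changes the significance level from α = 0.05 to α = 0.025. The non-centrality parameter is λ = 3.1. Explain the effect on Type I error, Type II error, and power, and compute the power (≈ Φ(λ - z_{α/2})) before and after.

Decreasing α from 0.05 to 0.025:
• Type I error rate decreases (α is the Type I rate by definition).
• Critical value moves from z_{α/2} = 1.96 to 2.241, so power = Φ(λ - z_{α/2}) goes from Φ(3.1 - 1.96) = 0.873 to Φ(3.1 - 2.241) = 0.805.
• Type II error rate β = 1 - power therefore increases (0.127 → 0.195).
Appropriate when false positives are costly — here, adopting a curriculum that gives no real benefit — disruption for nothing.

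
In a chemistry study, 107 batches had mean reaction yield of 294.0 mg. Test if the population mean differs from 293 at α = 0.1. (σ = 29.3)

z = (x̄ - μ₀)/(σ/√n) = (294.0 - 293)/(29.3/√107) = 0.353. Critical value: ±1.645. Since |0.353| ≤ 1.645, Fail to reject H₀.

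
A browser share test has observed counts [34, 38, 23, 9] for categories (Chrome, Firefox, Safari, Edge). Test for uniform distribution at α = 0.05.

Expected = 26 each. χ² = Σ(O-E)²/E = 19.462. df = 3, critical value = 7.815. Reject H₀.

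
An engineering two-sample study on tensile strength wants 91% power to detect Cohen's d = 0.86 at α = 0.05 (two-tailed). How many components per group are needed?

z_{α/2} = 1.96, z_β = Φ⁻¹(0.91) = 1.341. For large effect (d = 0.86): n per group = 2(z_{α/2} + z_β)²/d² = 2(1.96 + 1.341)²/0.86² = 29.5 → 30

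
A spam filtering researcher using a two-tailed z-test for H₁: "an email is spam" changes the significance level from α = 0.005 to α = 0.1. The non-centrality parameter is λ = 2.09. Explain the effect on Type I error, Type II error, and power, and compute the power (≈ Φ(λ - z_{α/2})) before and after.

Increasing α from 0.005 to 0.1:
• Type I error rate increases (α is the Type I rate by definition).
• Critical value moves from z_{α/2} = 2.807 to 1.645, so power = Φ(λ - z_{α/2}) goes from Φ(2.09 - 2.807) = 0.237 to Φ(2.09 - 1.645) = 0.672.
• Type II error rate β = 1 - power therefore decreases (0.763 → 0.328).
Appropriate when false negatives are costly — here, a spam email lands in the inbox.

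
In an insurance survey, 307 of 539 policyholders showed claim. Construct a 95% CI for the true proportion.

p̂ = 0.57. CI = p̂ ± z*√(p̂(1-p̂)/n) = (0.528, 0.611)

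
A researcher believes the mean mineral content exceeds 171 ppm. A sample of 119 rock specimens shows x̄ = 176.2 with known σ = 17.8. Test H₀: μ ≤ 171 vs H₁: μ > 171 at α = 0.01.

z = 3.187. Critical value: 2.33. Reject H₀.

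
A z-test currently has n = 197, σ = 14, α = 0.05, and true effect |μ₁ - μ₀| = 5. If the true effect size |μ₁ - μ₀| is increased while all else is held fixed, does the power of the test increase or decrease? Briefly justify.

Power increases: a larger true effect increases the non-centrality λ = |μ₁ - μ₀|/(σ/√n).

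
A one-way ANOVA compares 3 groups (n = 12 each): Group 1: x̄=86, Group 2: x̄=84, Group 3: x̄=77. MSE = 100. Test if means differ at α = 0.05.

Grand mean = 82.33. SS_between = 536.0, MS_between = 268.0. F = 2.68, F_crit ≈ 3.285. Fail to reject H₀.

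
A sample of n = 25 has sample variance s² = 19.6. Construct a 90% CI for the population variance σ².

df = 24. χ²_{0.05} = 36.415, χ²_{0.95} = 13.848. CI for σ² = ((n-1)s²/χ²_{α/2}, (n-1)s²/χ²_{1-α/2}) = (24·19.6/36.415, 24·19.6/13.848) = (12.92, 33.97)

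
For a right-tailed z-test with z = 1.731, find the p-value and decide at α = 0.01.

p = P(Z > 1.731) = 1 - Φ(1.731) ≈ 0.0417. Since p ≥ 0.01, fail to reject H₀ (not significant) at α = 0.01.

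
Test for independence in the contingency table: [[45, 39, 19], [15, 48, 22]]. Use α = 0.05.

χ² = 14.561. df = 2, critical = 5.991. Reject H₀. Variables are dependent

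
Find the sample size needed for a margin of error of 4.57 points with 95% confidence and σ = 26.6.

n = (z*σ/E)² = (1.96×26.6/4.57)² = 130.1 → n = 131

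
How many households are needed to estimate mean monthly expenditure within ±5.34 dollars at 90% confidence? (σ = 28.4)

n = (z*σ/E)² = (1.645×28.4/5.34)² = 76.5 → n = 77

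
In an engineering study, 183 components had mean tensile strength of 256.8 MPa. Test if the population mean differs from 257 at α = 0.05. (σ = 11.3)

z = (x̄ - μ₀)/(σ/√n) = (256.8 - 257)/(11.3/√183) = -0.239. Critical value: ±1.96. Since |-0.239| ≤ 1.96, Fail to reject H₀.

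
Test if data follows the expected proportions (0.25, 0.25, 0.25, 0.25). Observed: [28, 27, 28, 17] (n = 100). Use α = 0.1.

Expected: [25.0, 25.0, 25.0, 25.0]. χ² = 3.44. df = 3, critical = 6.251. Fail to reject H₀.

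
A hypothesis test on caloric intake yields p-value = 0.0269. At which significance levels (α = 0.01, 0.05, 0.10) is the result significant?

p = 0.0269. Significant at: α = 0.05, 0.1.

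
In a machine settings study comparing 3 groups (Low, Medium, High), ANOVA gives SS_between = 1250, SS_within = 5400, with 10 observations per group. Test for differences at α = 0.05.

df_between = 2, df_within = 27. F = MS_between/MS_within = 625.0/200.0 = 3.125. F_crit ≈ 3.354. Fail to reject H₀.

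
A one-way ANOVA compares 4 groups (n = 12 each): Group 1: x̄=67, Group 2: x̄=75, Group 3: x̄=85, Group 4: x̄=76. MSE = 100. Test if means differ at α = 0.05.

Grand mean = 75.75. SS_between = 1953.0, MS_between = 651.0. F = 6.51, F_crit ≈ 2.816. Reject H₀.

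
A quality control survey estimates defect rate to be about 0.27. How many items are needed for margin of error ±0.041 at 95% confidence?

n = z²p(1-p)/E² = 1.96²×0.27×0.73/0.041² = 450.4 → n = 451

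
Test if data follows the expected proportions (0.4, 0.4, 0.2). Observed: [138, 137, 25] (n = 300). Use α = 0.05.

Expected: [120.0, 120.0, 60.0]. χ² = 25.525. df = 2, critical = 5.991. Reject H₀.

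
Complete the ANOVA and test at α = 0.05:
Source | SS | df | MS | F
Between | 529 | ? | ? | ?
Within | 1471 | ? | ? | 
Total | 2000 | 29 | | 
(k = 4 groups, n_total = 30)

df_between = 3, df_within = 26. MS_between = 176.33, MS_within = 56.58. F = 3.117, F_crit ≈ 2.975. Reject H₀.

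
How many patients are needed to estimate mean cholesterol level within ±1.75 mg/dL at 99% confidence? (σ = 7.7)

n = (z*σ/E)² = (2.576×7.7/1.75)² = 128.5 → n = 129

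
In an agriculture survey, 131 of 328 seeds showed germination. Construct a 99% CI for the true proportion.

p̂ = 0.399. CI = p̂ ± z*√(p̂(1-p̂)/n) = (0.33, 0.469)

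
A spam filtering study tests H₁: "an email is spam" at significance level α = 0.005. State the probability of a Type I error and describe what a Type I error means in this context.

P(Type I error) = α = 0.005. A Type I error is rejecting H₀ when H₀ is actually true (false positive) — here, concluding that an email is spam when in fact this is not the case. Consequence: a legitimate email is sent to the spam folder and the user misses it.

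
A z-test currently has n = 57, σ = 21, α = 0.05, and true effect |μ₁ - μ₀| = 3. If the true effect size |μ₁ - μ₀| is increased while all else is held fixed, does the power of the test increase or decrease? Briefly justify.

Power increases: a larger true effect increases the non-centrality λ = |μ₁ - μ₀|/(σ/√n).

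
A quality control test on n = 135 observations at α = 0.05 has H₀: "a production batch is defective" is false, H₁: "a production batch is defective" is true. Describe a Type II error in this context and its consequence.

Type II error: failing to reject H₀ when it is false — concluding that a production batch is defective is not supported when in fact it is. Consequence: shipping a defective batch — faulty products reach customers.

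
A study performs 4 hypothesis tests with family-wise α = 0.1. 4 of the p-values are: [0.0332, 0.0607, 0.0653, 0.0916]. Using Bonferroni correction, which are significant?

Bonferroni α = 0.1/4 = 0.025. None of the given p-values are significant.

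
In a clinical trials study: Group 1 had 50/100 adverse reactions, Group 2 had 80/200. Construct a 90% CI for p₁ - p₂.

p̂₁ = 0.5, p̂₂ = 0.4. Difference = 0.1. CI = (-0.0, 0.2)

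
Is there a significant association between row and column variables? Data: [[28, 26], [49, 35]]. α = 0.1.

χ² = 0.56. df = 1, critical = 2.706. Fail to reject H₀. No evidence of dependence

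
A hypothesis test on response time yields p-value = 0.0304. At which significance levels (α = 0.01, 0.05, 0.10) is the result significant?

p = 0.0304. Significant at: α = 0.05, 0.1.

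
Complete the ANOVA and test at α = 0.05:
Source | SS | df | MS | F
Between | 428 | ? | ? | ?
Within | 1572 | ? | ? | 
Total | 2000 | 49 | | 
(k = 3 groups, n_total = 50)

df_between = 2, df_within = 47. MS_between = 214.0, MS_within = 33.45. F = 6.398, F_crit ≈ 3.195. Reject H₀.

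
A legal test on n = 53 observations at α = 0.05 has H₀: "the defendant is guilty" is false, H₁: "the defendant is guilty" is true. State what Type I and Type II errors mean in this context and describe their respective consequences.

Type I (false positive): concluding that the defendant is guilty when it is not — convicting an innocent person. Type II (false negative): failing to conclude that the defendant is guilty when it is — acquitting a guilty person. Which is costlier depends on domain priorities and is a judgement call rather than a statistical fact.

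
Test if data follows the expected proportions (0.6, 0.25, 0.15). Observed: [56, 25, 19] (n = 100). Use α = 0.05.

Expected: [60.0, 25.0, 15.0]. χ² = 1.333. df = 2, critical = 5.991. Fail to reject H₀.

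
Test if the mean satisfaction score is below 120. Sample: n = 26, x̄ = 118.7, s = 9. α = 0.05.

t = (118.7 - 120)/(9/√26) = -0.737, df = 25. Critical t = -1.708. Fail to reject H₀.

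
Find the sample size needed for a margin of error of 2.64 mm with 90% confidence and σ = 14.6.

n = (z*σ/E)² = (1.645×14.6/2.64)² = 82.8 → n = 83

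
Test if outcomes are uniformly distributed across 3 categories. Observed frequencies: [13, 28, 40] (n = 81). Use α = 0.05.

Expected = 27 each. χ² = Σ(O-E)²/E = 13.556. df = 2, critical value = 5.991. Reject H₀.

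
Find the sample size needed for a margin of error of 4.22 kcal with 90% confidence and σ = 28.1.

n = (z*σ/E)² = (1.645×28.1/4.22)² = 120.0 → n = 120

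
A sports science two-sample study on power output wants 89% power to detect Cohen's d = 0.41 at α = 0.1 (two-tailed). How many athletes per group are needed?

z_{α/2} = 1.645, z_β = Φ⁻¹(0.89) = 1.227. For small effect (d = 0.41): n per group = 2(z_{α/2} + z_β)²/d² = 2(1.645 + 1.227)²/0.41² = 98.1 → 99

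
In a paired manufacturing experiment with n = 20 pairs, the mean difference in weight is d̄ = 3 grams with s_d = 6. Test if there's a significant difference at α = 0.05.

t = d̄/(s_d/√n) = 3/(6/√20) = 2.236. df = 19, critical t = ±2.093. Reject H₀.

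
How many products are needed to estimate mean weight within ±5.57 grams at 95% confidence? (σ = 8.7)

n = (z*σ/E)² = (1.96×8.7/5.57)² = 9.4 → n = 10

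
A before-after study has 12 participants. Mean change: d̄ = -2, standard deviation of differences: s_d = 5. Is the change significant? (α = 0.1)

t = d̄/(s_d/√n) = -2/(5/√12) = -1.386. df = 11, critical t = ±1.796. Fail to reject H₀.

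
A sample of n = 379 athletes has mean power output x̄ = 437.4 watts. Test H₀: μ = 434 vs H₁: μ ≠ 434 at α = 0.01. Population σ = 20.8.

z = (x̄ - μ₀)/(σ/√n) = (437.4 - 434)/(20.8/√379) = 3.182. Critical value: ±2.576. Since |3.182| > 2.576, Reject H₀.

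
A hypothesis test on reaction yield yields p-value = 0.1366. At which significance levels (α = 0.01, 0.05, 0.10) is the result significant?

p = 0.1366. Not significant at any of the given levels.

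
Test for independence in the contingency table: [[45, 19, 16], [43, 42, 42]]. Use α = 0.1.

χ² = 10.229. df = 2, critical = 4.605. Reject H₀. Variables are dependent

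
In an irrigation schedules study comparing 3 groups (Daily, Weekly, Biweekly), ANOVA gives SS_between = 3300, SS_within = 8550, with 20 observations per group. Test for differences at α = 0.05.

df_between = 2, df_within = 57. F = MS_between/MS_within = 1650.0/150.0 = 11.0. F_crit ≈ 3.159. Reject H₀. At least one mean differs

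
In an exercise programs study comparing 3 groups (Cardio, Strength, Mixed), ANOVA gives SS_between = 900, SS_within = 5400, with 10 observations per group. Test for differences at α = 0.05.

df_between = 2, df_within = 27. F = MS_between/MS_within = 450.0/200.0 = 2.25. F_crit ≈ 3.354. Fail to reject H₀.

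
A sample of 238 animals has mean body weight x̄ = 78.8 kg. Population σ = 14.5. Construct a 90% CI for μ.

CI = x̄ ± z*(σ/√n) = 78.8 ± 1.645(14.5/√238) = 78.8 ± 1.55 = (77.25, 80.35)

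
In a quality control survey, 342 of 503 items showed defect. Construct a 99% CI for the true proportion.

p̂ = 0.68. CI = p̂ ± z*√(p̂(1-p̂)/n) = (0.626, 0.734)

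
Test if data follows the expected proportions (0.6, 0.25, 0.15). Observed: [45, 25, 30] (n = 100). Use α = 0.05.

Expected: [60.0, 25.0, 15.0]. χ² = 18.75. df = 2, critical = 5.991. Reject H₀.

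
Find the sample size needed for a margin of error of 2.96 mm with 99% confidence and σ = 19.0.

n = (z*σ/E)² = (2.576×19.0/2.96)² = 273.4 → n = 274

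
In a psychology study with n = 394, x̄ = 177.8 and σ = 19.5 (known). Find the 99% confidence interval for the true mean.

CI = x̄ ± z*(σ/√n) = 177.8 ± 2.576(19.5/√394) = 177.8 ± 2.53 = (175.27, 180.33)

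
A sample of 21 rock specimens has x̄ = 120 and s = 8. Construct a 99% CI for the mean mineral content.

CI = x̄ ± t*(s/√n) = 120 ± 2.845(8/√21) = (115.03, 124.97)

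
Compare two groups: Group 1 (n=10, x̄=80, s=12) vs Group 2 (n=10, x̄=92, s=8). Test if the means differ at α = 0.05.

Pooled sp = 10.2. t = -2.631, df = 18. Critical t = ±2.101. Reject H₀.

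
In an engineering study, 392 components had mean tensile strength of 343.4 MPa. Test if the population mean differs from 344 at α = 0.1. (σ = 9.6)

z = (x̄ - μ₀)/(σ/√n) = (343.4 - 344)/(9.6/√392) = -1.237. Critical value: ±1.645. Since |-1.237| ≤ 1.645, Fail to reject H₀.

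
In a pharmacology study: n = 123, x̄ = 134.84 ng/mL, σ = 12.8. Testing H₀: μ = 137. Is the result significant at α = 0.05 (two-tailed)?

z = (134.84 - 137)/(12.8/√123) = -1.872. Since |z| ≤ 1.96, not significant at α = 0.05.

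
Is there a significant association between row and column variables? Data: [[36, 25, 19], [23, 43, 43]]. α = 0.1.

χ² = 12.77. df = 2, critical = 4.605. Reject H₀. Variables are dependent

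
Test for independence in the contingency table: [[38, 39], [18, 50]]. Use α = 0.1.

χ² = 7.975. df = 1, critical = 2.706. Reject H₀. Variables are dependent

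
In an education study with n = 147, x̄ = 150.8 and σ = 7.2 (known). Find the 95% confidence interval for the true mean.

CI = x̄ ± z*(σ/√n) = 150.8 ± 1.96(7.2/√147) = 150.8 ± 1.16 = (149.64, 151.96)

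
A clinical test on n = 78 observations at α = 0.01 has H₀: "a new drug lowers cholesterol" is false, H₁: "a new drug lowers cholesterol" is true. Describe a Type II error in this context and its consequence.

Type II error: failing to reject H₀ when it is false — concluding that a new drug lowers cholesterol is not supported when in fact it is. Consequence: shelving an effective drug — patients miss out on a treatment that would have helped.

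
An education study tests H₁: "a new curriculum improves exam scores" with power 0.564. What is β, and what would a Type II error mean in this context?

β = 1 - power = 1 - 0.564 = 0.436. A Type II error is failing to reject H₀ when H₀ is false (false negative) — here, failing to conclude that a new curriculum improves exam scores when in fact it is true. Consequence: keeping the old curriculum when the new one would have helped students.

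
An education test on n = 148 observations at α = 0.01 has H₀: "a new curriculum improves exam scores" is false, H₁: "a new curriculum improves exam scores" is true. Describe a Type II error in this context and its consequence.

Type II error: failing to reject H₀ when it is false — concluding that a new curriculum improves exam scores is not supported when in fact it is. Consequence: keeping the old curriculum when the new one would have helped students.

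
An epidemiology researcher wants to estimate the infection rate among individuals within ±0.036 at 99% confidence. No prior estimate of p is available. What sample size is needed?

Conservative approach: use p = 0.5 (maximizes p(1-p) = 0.25). n = z²(0.25)/E² = 2.576²×0.25/0.036² = 1280.05 → n = 1281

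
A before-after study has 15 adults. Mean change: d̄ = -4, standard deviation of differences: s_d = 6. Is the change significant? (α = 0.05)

t = d̄/(s_d/√n) = -4/(6/√15) = -2.582. df = 14, critical t = ±2.145. Reject H₀.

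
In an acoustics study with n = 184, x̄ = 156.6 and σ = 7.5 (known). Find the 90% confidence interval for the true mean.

CI = x̄ ± z*(σ/√n) = 156.6 ± 1.645(7.5/√184) = 156.6 ± 0.91 = (155.69, 157.51)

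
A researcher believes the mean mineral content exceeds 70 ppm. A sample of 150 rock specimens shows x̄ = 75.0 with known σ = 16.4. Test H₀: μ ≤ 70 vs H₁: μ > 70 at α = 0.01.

z = 3.734. Critical value: 2.33. Reject H₀.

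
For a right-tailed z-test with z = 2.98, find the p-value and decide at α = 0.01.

p = P(Z > 2.98) = 1 - Φ(2.98) ≈ 0.0014. Since p < 0.01, reject H₀ (significant) at α = 0.01.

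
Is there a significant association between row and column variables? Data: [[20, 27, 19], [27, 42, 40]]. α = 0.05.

χ² = 1.29. df = 2, critical = 5.991. Fail to reject H₀. No evidence of dependence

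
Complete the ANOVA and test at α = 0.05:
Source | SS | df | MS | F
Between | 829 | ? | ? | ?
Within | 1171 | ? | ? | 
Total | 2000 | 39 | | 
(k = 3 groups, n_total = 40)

df_between = 2, df_within = 37. MS_between = 414.5, MS_within = 31.65. F = 13.097, F_crit ≈ 3.252. Reject H₀.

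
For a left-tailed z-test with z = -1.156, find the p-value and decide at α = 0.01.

p = P(Z < -1.156) = Φ(-1.156) ≈ 0.1238. Since p ≥ 0.01, fail to reject H₀ (not significant) at α = 0.01.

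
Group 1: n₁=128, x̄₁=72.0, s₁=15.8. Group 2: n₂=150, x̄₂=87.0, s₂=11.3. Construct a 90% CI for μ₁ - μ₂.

Difference = -15.0. SE = √(15.8²/128 + 11.3²/150) = 1.674. CI = (-17.75, -12.25)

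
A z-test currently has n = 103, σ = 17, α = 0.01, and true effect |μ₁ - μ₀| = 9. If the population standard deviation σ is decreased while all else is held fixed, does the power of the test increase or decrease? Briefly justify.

Power increases: a smaller σ shrinks the standard error σ/√n, moving the sampling distribution under H₁ further from the critical value.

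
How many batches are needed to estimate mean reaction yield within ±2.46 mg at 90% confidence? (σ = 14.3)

n = (z*σ/E)² = (1.645×14.3/2.46)² = 91.4 → n = 92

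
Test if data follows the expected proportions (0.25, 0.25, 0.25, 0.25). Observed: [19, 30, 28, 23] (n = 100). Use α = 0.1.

Expected: [25.0, 25.0, 25.0, 25.0]. χ² = 2.96. df = 3, critical = 6.251. Fail to reject H₀.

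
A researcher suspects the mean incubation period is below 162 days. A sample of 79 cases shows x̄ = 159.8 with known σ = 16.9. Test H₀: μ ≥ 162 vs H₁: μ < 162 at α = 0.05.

z = -1.157. Critical value: -1.645. Fail to reject H₀.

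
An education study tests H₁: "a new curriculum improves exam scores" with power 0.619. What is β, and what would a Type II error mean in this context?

β = 1 - power = 1 - 0.619 = 0.381. A Type II error is failing to reject H₀ when H₀ is false (false negative) — here, failing to conclude that a new curriculum improves exam scores when in fact it is true. Consequence: keeping the old curriculum when the new one would have helped students.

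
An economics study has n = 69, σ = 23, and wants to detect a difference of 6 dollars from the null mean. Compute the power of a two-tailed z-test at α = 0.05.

SE = σ/√n = 23/√69 = 2.769. Non-centrality λ = d/SE = 6/2.769 = 2.167. Power ≈ Φ(λ - z_{α/2}) = Φ(2.167 - 1.96) = Φ(0.207) = 0.582.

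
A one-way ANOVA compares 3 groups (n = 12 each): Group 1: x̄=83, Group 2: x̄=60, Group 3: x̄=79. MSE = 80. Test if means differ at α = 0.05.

Grand mean = 74.0. SS_between = 3624.0, MS_between = 1812.0. F = 22.65, F_crit ≈ 3.285. Reject H₀.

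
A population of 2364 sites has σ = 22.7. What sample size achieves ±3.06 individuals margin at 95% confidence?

Without FPC: n₀ = (1.96×22.7/3.06)² = 211.408. With FPC: n = n₀N/(n₀+N-1) = 194.1 → n = 195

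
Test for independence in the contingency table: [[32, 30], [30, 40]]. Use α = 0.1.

χ² = 1.012. df = 1, critical = 2.706. Fail to reject H₀. No evidence of dependence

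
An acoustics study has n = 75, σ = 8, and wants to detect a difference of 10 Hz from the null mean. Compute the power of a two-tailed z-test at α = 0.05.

SE = σ/√n = 8/√75 = 0.924. Non-centrality λ = d/SE = 10/0.924 = 10.825. Power ≈ Φ(λ - z_{α/2}) = Φ(10.825 - 1.96) = Φ(8.865) = 1.0.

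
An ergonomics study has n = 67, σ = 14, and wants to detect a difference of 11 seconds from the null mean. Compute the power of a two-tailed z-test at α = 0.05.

SE = σ/√n = 14/√67 = 1.71. Non-centrality λ = d/SE = 11/1.71 = 6.431. Power ≈ Φ(λ - z_{α/2}) = Φ(6.431 - 1.96) = Φ(4.471) = 1.0.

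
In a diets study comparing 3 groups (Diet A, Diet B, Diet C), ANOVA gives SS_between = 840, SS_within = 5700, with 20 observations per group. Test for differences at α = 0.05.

df_between = 2, df_within = 57. F = MS_between/MS_within = 420.0/100.0 = 4.2. F_crit ≈ 3.159. Reject H₀. At least one mean differs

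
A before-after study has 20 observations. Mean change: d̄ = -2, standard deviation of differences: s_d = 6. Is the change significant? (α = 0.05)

t = d̄/(s_d/√n) = -2/(6/√20) = -1.491. df = 19, critical t = ±2.093. Fail to reject H₀.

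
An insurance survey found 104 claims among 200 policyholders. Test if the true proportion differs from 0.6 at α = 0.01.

p̂ = 0.52, p₀ = 0.6. z = (p̂ - p₀)/√(p₀(1-p₀)/n) = -2.309. Critical: ±2.576. Fail to reject H₀.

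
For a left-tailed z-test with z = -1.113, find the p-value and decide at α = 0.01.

p = P(Z < -1.113) = Φ(-1.113) ≈ 0.1329. Since p ≥ 0.01, fail to reject H₀ (not significant) at α = 0.01.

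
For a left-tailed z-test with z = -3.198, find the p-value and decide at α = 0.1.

p = P(Z < -3.198) = Φ(-3.198) ≈ 0.0007. Since p < 0.1, reject H₀ (significant) at α = 0.1.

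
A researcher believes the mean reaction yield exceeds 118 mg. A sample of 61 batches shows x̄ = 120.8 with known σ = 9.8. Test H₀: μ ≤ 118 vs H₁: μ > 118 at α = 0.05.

z = 2.231. Critical value: 1.645. Reject H₀.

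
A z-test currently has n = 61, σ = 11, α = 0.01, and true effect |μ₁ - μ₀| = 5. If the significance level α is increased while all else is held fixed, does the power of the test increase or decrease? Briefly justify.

Power increases: a larger α lowers the critical value, so more of the H₁ sampling distribution falls in the rejection region.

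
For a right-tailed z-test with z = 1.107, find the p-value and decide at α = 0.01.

p = P(Z > 1.107) = 1 - Φ(1.107) ≈ 0.1341. Since p ≥ 0.01, fail to reject H₀ (not significant) at α = 0.01.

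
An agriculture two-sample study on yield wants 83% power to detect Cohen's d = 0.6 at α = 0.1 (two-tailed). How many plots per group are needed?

z_{α/2} = 1.645, z_β = Φ⁻¹(0.83) = 0.954. For medium effect (d = 0.6): n per group = 2(z_{α/2} + z_β)²/d² = 2(1.645 + 0.954)²/0.6² = 37.5 → 38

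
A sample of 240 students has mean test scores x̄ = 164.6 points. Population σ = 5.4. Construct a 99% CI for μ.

CI = x̄ ± z*(σ/√n) = 164.6 ± 2.576(5.4/√240) = 164.6 ± 0.9 = (163.7, 165.5)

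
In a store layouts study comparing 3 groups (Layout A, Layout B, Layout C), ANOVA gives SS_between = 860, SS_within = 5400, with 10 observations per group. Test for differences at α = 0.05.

df_between = 2, df_within = 27. F = MS_between/MS_within = 430.0/200.0 = 2.15. F_crit ≈ 3.354. Fail to reject H₀.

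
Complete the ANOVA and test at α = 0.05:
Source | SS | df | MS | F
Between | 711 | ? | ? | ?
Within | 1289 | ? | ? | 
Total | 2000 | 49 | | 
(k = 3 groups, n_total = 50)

df_between = 2, df_within = 47. MS_between = 355.5, MS_within = 27.43. F = 12.962, F_crit ≈ 3.195. Reject H₀.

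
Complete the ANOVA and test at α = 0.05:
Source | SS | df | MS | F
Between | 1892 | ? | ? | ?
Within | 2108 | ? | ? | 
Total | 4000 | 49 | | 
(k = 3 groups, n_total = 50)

df_between = 2, df_within = 47. MS_between = 946.0, MS_within = 44.85. F = 21.092, F_crit ≈ 3.195. Reject H₀.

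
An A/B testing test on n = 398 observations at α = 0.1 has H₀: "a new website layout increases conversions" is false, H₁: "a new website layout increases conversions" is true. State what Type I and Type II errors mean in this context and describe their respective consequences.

Type I (false positive): concluding that a new website layout increases conversions when it is not — rolling out a layout that doesn't actually help — wasted engineering effort. Type II (false negative): failing to conclude that a new website layout increases conversions when it is — discarding a layout that would have improved conversions — lost revenue. Which is costlier depends on domain priorities and is a judgement call rather than a statistical fact.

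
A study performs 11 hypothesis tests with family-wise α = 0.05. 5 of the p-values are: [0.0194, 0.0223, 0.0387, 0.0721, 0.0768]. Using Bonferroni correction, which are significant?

Bonferroni α = 0.05/11 = 0.00455. None of the given p-values are significant.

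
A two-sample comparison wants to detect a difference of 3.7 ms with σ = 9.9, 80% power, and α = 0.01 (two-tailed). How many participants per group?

n per group = 2(z_α/2 + z_β)²σ²/d² = 2×(2.576 + 0.84)²×9.9²/3.7² = 167.1 → n = 168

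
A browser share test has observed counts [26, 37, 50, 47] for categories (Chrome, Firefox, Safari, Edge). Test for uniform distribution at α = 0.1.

Expected = 40 each. χ² = Σ(O-E)²/E = 8.85. df = 3, critical value = 6.251. Reject H₀.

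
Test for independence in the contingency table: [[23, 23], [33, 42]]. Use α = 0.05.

χ² = 0.413. df = 1, critical = 3.841. Fail to reject H₀. No evidence of dependence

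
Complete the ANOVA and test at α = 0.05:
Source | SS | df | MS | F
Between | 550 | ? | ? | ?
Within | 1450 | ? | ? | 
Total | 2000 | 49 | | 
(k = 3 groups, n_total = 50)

df_between = 2, df_within = 47. MS_between = 275.0, MS_within = 30.85. F = 8.914, F_crit ≈ 3.195. Reject H₀.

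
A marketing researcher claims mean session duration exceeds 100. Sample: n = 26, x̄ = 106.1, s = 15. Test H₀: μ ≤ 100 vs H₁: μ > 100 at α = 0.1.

t = (106.1 - 100)/(15/√26) = 2.074, df = 25. Critical t = 1.316. Reject H₀.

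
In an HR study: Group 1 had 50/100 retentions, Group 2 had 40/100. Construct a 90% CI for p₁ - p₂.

p̂₁ = 0.5, p̂₂ = 0.4. Difference = 0.1. CI = (-0.015, 0.215)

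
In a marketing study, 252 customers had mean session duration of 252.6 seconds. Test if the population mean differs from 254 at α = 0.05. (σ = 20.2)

z = (x̄ - μ₀)/(σ/√n) = (252.6 - 254)/(20.2/√252) = -1.1. Critical value: ±1.96. Since |-1.1| ≤ 1.96, Fail to reject H₀.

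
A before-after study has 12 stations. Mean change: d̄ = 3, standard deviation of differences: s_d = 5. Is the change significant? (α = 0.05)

t = d̄/(s_d/√n) = 3/(5/√12) = 2.078. df = 11, critical t = ±2.201. Fail to reject H₀.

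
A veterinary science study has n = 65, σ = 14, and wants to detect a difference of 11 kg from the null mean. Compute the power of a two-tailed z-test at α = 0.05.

SE = σ/√n = 14/√65 = 1.736. Non-centrality λ = d/SE = 11/1.736 = 6.335. Power ≈ Φ(λ - z_{α/2}) = Φ(6.335 - 1.96) = Φ(4.375) = 1.0.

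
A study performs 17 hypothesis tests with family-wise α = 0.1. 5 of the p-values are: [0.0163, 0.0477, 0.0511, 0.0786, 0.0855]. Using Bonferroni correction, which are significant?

Bonferroni α = 0.1/17 = 0.00588. None of the given p-values are significant.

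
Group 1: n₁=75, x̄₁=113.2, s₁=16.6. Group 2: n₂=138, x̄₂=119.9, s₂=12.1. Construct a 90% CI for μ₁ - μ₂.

Difference = -6.7. SE = √(16.6²/75 + 12.1²/138) = 2.176. CI = (-10.28, -3.12)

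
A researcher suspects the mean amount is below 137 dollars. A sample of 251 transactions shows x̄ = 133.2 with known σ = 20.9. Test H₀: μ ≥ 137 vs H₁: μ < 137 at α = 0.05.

z = -2.881. Critical value: -1.645. Reject H₀.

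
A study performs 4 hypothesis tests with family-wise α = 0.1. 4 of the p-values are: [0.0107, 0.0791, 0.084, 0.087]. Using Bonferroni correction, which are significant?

Bonferroni α = 0.1/4 = 0.025. Significant p-values: [0.0107]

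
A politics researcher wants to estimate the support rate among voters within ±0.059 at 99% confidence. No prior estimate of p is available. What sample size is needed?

Conservative approach: use p = 0.5 (maximizes p(1-p) = 0.25). n = z²(0.25)/E² = 2.576²×0.25/0.059² = 476.6 → n = 477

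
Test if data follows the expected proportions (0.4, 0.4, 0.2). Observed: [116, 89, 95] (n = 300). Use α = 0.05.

Expected: [120.0, 120.0, 60.0]. χ² = 28.558. df = 2, critical = 5.991. Reject H₀.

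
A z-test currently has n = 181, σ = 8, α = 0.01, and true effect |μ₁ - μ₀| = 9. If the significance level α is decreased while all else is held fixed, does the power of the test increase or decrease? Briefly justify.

Power decreases: a smaller α raises the critical value, so less of the H₁ sampling distribution falls in the rejection region.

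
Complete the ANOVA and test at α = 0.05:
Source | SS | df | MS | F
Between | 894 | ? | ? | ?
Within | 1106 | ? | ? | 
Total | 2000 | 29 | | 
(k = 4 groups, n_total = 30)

df_between = 3, df_within = 26. MS_between = 298.0, MS_within = 42.54. F = 7.005, F_crit ≈ 2.975. Reject H₀.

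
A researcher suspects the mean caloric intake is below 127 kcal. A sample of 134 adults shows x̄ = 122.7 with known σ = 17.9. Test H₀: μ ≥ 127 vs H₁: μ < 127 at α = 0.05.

z = -2.781. Critical value: -1.645. Reject H₀.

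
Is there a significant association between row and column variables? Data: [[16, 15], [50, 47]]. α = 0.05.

χ² = 0.0. df = 1, critical = 3.841. Fail to reject H₀. No evidence of dependence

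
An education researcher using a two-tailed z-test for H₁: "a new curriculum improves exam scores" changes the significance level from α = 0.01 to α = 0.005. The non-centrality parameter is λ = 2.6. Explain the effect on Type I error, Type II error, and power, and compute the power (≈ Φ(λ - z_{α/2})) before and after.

Decreasing α from 0.01 to 0.005:
• Type I error rate decreases (α is the Type I rate by definition).
• Critical value moves from z_{α/2} = 2.576 to 2.807, so power = Φ(λ - z_{α/2}) goes from Φ(2.6 - 2.576) = 0.51 to Φ(2.6 - 2.807) = 0.418.
• Type II error rate β = 1 - power therefore increases (0.49 → 0.582).
Appropriate when false positives are costly — here, adopting a curriculum that gives no real benefit — disruption for nothing.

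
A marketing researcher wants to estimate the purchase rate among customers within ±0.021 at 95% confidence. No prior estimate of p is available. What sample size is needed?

Conservative approach: use p = 0.5 (maximizes p(1-p) = 0.25). n = z²(0.25)/E² = 1.96²×0.25/0.021² = 2177.8 → n = 2178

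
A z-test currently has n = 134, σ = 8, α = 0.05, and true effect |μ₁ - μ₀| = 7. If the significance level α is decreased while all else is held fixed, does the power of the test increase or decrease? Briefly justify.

Power decreases: a smaller α raises the critical value, so less of the H₁ sampling distribution falls in the rejection region.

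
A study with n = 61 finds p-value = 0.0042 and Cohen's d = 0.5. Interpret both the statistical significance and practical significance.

Statistically significant (p = 0.0042 < 0.05). Cohen's d = 0.5 indicates a medium effect size. Both statistical and practical significance should be considered.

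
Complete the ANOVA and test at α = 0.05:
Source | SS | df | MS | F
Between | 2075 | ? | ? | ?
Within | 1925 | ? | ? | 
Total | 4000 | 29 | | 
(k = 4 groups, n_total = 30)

df_between = 3, df_within = 26. MS_between = 691.67, MS_within = 74.04. F = 9.342, F_crit ≈ 2.975. Reject H₀.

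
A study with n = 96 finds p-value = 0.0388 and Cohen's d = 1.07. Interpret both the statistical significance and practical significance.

Statistically significant (p = 0.0388 < 0.05). Cohen's d = 1.07 indicates a large effect size. Both statistical and practical significance should be considered.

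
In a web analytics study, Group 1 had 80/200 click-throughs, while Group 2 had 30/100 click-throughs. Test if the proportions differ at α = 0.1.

p̂₁ = 0.4, p̂₂ = 0.3, pooled p̂ = 0.367. z = 1.694. Critical: ±1.645. Reject H₀.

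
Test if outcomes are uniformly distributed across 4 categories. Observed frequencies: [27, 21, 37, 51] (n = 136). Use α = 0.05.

Expected = 34 each. χ² = Σ(O-E)²/E = 15.176. df = 3, critical value = 7.815. Reject H₀.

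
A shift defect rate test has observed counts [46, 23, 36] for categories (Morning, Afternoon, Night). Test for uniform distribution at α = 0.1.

Expected = 35 each. χ² = Σ(O-E)²/E = 7.6. df = 2, critical value = 4.605. Reject H₀.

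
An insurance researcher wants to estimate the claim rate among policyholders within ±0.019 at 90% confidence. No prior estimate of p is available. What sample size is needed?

Conservative approach: use p = 0.5 (maximizes p(1-p) = 0.25). n = z²(0.25)/E² = 1.645²×0.25/0.019² = 1874.0 → n = 1874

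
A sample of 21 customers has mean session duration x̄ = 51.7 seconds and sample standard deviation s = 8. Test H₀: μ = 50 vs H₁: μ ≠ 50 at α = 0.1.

t = (x̄ - μ₀)/(s/√n) = (51.7 - 50)/(8/√21) = 0.974. df = 20, critical t = ±1.725. Fail to reject H₀.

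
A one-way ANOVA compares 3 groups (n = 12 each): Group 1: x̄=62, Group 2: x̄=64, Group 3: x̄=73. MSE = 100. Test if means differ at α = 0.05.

Grand mean = 66.33. SS_between = 824.0, MS_between = 412.0. F = 4.12, F_crit ≈ 3.285. Reject H₀.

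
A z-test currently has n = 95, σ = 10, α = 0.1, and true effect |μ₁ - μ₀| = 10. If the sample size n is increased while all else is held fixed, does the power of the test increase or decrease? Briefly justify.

Power increases: a larger n shrinks the standard error σ/√n, moving the sampling distribution under H₁ further from the critical value.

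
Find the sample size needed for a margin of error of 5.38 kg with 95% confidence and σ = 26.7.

n = (z*σ/E)² = (1.96×26.7/5.38)² = 94.6 → n = 95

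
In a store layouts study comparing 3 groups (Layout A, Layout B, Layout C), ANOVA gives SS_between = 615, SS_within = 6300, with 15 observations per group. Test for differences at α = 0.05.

df_between = 2, df_within = 42. F = MS_between/MS_within = 307.5/150.0 = 2.05. F_crit ≈ 3.22. Fail to reject H₀.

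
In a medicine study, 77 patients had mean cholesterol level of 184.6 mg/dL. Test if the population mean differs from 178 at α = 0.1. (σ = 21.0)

z = (x̄ - μ₀)/(σ/√n) = (184.6 - 178)/(21.0/√77) = 2.758. Critical value: ±1.645. Since |2.758| > 1.645, Reject H₀.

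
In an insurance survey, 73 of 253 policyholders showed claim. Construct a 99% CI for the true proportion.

p̂ = 0.289. CI = p̂ ± z*√(p̂(1-p̂)/n) = (0.215, 0.362)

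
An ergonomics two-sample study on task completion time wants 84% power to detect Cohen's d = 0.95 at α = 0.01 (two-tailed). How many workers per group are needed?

z_{α/2} = 2.576, z_β = Φ⁻¹(0.84) = 0.994. For large effect (d = 0.95): n per group = 2(z_{α/2} + z_β)²/d² = 2(2.576 + 0.994)²/0.95² = 28.2 → 29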